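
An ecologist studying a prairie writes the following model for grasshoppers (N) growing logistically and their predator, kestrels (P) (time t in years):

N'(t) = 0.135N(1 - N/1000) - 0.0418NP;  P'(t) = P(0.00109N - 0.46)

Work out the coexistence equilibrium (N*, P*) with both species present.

From dP/dt = 0 with P > 0: 0.00109N* = 0.46, so N* = 422.
Substitute into dN/dt = 0: 0.135(1 - 422/1000) = 0.0418P*.
The bracket is 0.578, giving P* = 0.078/0.0418 = 1.87.

N* ≈ 422, P* ≈ 1.87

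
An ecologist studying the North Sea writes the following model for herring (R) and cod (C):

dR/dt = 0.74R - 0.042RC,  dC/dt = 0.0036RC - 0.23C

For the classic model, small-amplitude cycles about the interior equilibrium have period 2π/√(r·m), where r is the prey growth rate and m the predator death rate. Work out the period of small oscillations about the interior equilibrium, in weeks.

Here r = 0.74 and m = 0.23, so r·m = 0.17.
ω = √0.17 = 0.413 per week, hence T = 2π/ω ≈ 15.2 weeks.

T ≈ 15.2 weeks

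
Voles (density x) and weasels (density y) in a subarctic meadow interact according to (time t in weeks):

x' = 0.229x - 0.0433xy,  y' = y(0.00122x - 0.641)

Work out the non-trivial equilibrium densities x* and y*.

x* ≈ 525, y* ≈ 5.29

Set dy/dt = 0 with y > 0: 0.00122x - 0.641 = 0, so x* = 0.641/0.00122 = 525.
Set dx/dt = 0 with x > 0: 0.229 - 0.0433y = 0, so y* = 0.229/0.0433 = 5.29.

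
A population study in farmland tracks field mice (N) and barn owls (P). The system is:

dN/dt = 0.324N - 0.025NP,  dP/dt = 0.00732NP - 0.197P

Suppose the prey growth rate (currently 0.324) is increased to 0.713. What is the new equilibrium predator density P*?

P* ≈ 28.5

At the interior fixed point, setting dN/dt = 0 with N > 0 fixes P* = (prey growth rate)/(NP coefficient) — independent of the other coefficients.
With the change, P* = 0.713/0.025 = 28.5; it rises from 13.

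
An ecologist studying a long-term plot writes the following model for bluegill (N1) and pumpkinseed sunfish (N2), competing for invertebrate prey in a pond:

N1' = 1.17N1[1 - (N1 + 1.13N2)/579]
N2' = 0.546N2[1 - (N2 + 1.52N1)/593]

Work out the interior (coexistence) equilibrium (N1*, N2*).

N1* ≈ 127, N2* ≈ 400

Setting both brackets to zero gives the nullclines N1 + 1.13N2 = 579 and 1.52N1 + N2 = 593.
Substituting N2 = 593 - 1.52N1 into the first: N1(1 - 1.13·1.52) = 579 - 1.13·593.
So N1* = -91.1/-0.718 = 127, and then N2* = 593 - 1.52·127 = 400.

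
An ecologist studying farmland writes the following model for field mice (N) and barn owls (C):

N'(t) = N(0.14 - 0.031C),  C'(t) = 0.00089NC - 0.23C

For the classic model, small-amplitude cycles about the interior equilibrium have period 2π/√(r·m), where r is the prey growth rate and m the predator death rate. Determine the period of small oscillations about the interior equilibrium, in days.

Here r = 0.14 and m = 0.23, so r·m = 0.0322.
ω = √0.0322 = 0.179 per day, hence T = 2π/ω ≈ 35 days.

T ≈ 35 days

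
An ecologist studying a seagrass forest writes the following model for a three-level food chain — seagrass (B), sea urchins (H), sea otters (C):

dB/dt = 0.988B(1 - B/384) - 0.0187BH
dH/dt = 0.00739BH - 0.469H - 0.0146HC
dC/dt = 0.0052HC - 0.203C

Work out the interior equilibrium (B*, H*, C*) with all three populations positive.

From dC/dt = 0: 0.0052H* = 0.203, so H* = 39.
From dB/dt = 0: 0.988(1 - B*/384) = 0.0187·39, giving B* = 384·(1 - 0.739) = 100.
From dH/dt = 0: 0.00739·100 - 0.469 = 0.0146C*, so C* = 0.272/0.0146 = 18.6.

B* ≈ 100, H* ≈ 39, C* ≈ 18.6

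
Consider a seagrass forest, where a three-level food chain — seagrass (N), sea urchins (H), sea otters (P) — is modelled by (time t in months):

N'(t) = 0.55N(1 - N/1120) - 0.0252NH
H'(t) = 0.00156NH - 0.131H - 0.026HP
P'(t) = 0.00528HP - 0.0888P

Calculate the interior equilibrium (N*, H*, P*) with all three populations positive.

From dP/dt = 0: 0.00528H* = 0.0888, so H* = 16.8.
From dN/dt = 0: 0.55(1 - N*/1120) = 0.0252·16.8, giving N* = 1120·(1 - 0.771) = 257.
From dH/dt = 0: 0.00156·257 - 0.131 = 0.026P*, so P* = 0.27/0.026 = 10.4.

N* ≈ 257, H* ≈ 16.8, P* ≈ 10.4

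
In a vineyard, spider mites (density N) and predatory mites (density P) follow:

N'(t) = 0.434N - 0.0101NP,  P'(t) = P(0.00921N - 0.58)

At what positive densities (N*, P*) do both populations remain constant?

N* ≈ 63, P* ≈ 43

Set dP/dt = 0 with P > 0: 0.00921N - 0.58 = 0, so N* = 0.58/0.00921 = 63.
Set dN/dt = 0 with N > 0: 0.434 - 0.0101P = 0, so P* = 0.434/0.0101 = 43.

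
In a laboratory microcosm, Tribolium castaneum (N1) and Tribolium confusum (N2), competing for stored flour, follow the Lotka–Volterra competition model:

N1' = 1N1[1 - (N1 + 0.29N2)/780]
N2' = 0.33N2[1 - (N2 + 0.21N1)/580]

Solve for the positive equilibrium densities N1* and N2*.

N1* ≈ 651, N2* ≈ 443

Setting both brackets to zero gives the nullclines N1 + 0.29N2 = 780 and 0.21N1 + N2 = 580.
Substituting N2 = 580 - 0.21N1 into the first: N1(1 - 0.29·0.21) = 780 - 0.29·580.
So N1* = 612/0.939 = 651, and then N2* = 580 - 0.21·651 = 443.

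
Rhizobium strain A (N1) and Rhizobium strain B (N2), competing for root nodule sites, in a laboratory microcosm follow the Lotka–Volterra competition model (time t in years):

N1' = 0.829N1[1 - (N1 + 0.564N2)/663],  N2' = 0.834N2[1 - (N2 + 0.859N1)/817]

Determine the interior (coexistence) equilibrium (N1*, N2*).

N1* ≈ 392, N2* ≈ 480

Setting both brackets to zero gives the nullclines N1 + 0.564N2 = 663 and 0.859N1 + N2 = 817.
Substituting N2 = 817 - 0.859N1 into the first: N1(1 - 0.564·0.859) = 663 - 0.564·817.
So N1* = 202/0.516 = 392, and then N2* = 817 - 0.859·392 = 480.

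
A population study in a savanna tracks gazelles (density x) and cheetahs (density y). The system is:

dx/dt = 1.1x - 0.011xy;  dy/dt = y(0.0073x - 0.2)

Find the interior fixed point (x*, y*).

x* ≈ 27.4, y* ≈ 100

Set dy/dt = 0 with y > 0: 0.0073x - 0.2 = 0, so x* = 0.2/0.0073 = 27.4.
Set dx/dt = 0 with x > 0: 1.1 - 0.011y = 0, so y* = 1.1/0.011 = 100.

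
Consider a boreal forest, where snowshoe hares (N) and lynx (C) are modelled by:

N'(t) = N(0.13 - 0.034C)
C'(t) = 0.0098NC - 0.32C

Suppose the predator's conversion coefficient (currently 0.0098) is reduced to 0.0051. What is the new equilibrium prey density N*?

N* ≈ 62.7

At the interior fixed point, setting dC/dt = 0 with C > 0 fixes N* = (predator death rate)/(NC coefficient) — independent of the other coefficients.
With the change, N* = 0.32/0.0051 = 62.7; it rises from 32.7.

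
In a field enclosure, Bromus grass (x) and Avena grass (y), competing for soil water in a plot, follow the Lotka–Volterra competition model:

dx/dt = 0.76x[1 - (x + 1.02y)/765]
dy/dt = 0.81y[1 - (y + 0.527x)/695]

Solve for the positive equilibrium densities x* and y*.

x* ≈ 121, y* ≈ 631

Setting both brackets to zero gives the nullclines x + 1.02y = 765 and 0.527x + y = 695.
Substituting y = 695 - 0.527x into the first: x(1 - 1.02·0.527) = 765 - 1.02·695.
So x* = 56.1/0.462 = 121, and then y* = 695 - 0.527·121 = 631.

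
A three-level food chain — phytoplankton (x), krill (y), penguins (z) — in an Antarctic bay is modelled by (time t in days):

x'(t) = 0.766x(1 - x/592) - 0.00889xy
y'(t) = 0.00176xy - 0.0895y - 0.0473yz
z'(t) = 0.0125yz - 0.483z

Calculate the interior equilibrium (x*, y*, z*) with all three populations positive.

From dz/dt = 0: 0.0125y* = 0.483, so y* = 38.6.
From dx/dt = 0: 0.766(1 - x*/592) = 0.00889·38.6, giving x* = 592·(1 - 0.448) = 327.
From dy/dt = 0: 0.00176·327 - 0.0895 = 0.0473z*, so z* = 0.485/0.0473 = 10.3.

x* ≈ 327, y* ≈ 38.6, z* ≈ 10.3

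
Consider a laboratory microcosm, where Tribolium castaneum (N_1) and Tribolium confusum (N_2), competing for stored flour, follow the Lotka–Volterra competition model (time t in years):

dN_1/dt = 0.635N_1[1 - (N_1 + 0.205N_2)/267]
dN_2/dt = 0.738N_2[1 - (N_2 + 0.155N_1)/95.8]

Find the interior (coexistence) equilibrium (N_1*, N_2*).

N_1* ≈ 255, N_2* ≈ 56.2

Setting both brackets to zero gives the nullclines N_1 + 0.205N_2 = 267 and 0.155N_1 + N_2 = 95.8.
Substituting N_2 = 95.8 - 0.155N_1 into the first: N_1(1 - 0.205·0.155) = 267 - 0.205·95.8.
So N_1* = 247/0.968 = 255, and then N_2* = 95.8 - 0.155·255 = 56.2.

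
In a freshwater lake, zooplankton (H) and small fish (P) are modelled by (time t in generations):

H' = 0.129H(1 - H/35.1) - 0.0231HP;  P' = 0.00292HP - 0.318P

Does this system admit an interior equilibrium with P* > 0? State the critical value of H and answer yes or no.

The predator equation gives dP/dt > 0 only when H > 0.318/0.00292 = 109.
Without the predator, H → K = 35.1. Since 35.1 < 109, the predator cannot invade.

Threshold H = 109; K < 109, so no, the predator goes extinct.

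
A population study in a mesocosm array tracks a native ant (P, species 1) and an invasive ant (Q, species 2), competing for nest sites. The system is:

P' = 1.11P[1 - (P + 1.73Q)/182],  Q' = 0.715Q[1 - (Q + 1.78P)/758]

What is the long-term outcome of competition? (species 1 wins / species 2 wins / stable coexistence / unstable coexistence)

species 2 excludes species 1

Compare the nullcline intercepts: K1/α12 = 182/1.73 = 105 < K2 = 758; K2/α21 = 758/1.78 = 426 > K1 = 182.
Since the inequalities point opposite ways, species 2 can invade but species 1 cannot.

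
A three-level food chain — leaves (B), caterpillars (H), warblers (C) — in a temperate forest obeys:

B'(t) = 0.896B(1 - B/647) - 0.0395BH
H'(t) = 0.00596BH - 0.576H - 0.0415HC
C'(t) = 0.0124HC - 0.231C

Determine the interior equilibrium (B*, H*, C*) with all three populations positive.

From dC/dt = 0: 0.0124H* = 0.231, so H* = 18.6.
From dB/dt = 0: 0.896(1 - B*/647) = 0.0395·18.6, giving B* = 647·(1 - 0.821) = 116.
From dH/dt = 0: 0.00596·116 - 0.576 = 0.0415C*, so C* = 0.113/0.0415 = 2.73.

B* ≈ 116, H* ≈ 18.6, C* ≈ 2.73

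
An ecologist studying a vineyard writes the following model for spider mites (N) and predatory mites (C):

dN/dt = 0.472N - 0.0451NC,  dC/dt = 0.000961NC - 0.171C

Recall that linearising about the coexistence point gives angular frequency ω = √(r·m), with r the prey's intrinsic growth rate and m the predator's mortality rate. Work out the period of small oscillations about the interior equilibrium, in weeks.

Here r = 0.472 and m = 0.171, so r·m = 0.0807.
ω = √0.0807 = 0.284 per week, hence T = 2π/ω ≈ 22.1 weeks.

T ≈ 22.1 weeks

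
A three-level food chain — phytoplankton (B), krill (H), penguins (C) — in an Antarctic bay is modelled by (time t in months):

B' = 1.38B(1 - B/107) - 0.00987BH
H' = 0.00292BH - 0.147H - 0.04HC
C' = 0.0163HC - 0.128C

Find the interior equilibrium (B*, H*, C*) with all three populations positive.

From dC/dt = 0: 0.0163H* = 0.128, so H* = 7.85.
From dB/dt = 0: 1.38(1 - B*/107) = 0.00987·7.85, giving B* = 107·(1 - 0.0562) = 101.
From dH/dt = 0: 0.00292·101 - 0.147 = 0.04C*, so C* = 0.148/0.04 = 3.7.

B* ≈ 101, H* ≈ 7.85, C* ≈ 3.7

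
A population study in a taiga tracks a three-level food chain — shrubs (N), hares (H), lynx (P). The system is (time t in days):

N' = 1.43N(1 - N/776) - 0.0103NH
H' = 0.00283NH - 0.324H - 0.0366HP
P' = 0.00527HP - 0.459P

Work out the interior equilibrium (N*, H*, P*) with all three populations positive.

N* ≈ 289, H* ≈ 87.1, P* ≈ 13.5

From dP/dt = 0: 0.00527H* = 0.459, so H* = 87.1.
From dN/dt = 0: 1.43(1 - N*/776) = 0.0103·87.1, giving N* = 776·(1 - 0.627) = 289.
From dH/dt = 0: 0.00283·289 - 0.324 = 0.0366P*, so P* = 0.494/0.0366 = 13.5.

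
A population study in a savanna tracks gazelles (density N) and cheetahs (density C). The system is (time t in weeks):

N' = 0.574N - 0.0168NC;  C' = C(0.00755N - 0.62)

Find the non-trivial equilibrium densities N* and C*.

N* ≈ 82.1, C* ≈ 34.2

Set dC/dt = 0 with C > 0: 0.00755N - 0.62 = 0, so N* = 0.62/0.00755 = 82.1.
Set dN/dt = 0 with N > 0: 0.574 - 0.0168C = 0, so C* = 0.574/0.0168 = 34.2.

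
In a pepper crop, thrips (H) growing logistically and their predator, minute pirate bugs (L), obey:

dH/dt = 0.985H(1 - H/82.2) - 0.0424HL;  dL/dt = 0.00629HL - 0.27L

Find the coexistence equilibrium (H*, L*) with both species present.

From dL/dt = 0 with L > 0: 0.00629H* = 0.27, so H* = 42.9.
Substitute into dH/dt = 0: 0.985(1 - 42.9/82.2) = 0.0424L*.
The bracket is 0.478, giving L* = 0.471/0.0424 = 11.1.

H* ≈ 42.9, L* ≈ 11.1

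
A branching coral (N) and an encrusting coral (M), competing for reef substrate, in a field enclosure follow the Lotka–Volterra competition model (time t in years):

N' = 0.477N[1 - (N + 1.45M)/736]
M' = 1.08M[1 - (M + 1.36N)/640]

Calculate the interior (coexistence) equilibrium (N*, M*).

Setting both brackets to zero gives the nullclines N + 1.45M = 736 and 1.36N + M = 640.
Substituting M = 640 - 1.36N into the first: N(1 - 1.45·1.36) = 736 - 1.45·640.
So N* = -192/-0.972 = 198, and then M* = 640 - 1.36·198 = 371.

N* ≈ 198, M* ≈ 371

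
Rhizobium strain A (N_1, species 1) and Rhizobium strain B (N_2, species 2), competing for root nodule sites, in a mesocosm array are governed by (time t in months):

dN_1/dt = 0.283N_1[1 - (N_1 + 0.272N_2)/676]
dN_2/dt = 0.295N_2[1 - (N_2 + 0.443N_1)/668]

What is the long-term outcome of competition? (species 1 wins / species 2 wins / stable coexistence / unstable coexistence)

Compare the nullcline intercepts: K1/α12 = 676/0.272 = 2490 > K2 = 668; K2/α21 = 668/0.443 = 1510 > K1 = 676.
Since both inequalities hold, each species can invade when rare, so the interior equilibrium is stable.

stable coexistence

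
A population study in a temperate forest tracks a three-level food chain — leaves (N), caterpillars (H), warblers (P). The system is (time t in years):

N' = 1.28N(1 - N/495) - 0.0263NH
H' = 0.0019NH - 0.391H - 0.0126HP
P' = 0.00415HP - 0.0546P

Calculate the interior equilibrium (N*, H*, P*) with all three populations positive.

N* ≈ 361, H* ≈ 13.2, P* ≈ 23.4

From dP/dt = 0: 0.00415H* = 0.0546, so H* = 13.2.
From dN/dt = 0: 1.28(1 - N*/495) = 0.0263·13.2, giving N* = 495·(1 - 0.27) = 361.
From dH/dt = 0: 0.0019·361 - 0.391 = 0.0126P*, so P* = 0.295/0.0126 = 23.4.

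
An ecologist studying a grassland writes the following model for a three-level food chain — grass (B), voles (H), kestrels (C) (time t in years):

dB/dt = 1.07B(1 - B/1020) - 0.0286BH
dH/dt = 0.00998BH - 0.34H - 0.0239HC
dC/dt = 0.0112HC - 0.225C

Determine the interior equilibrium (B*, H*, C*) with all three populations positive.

B* ≈ 472, H* ≈ 20.1, C* ≈ 183

From dC/dt = 0: 0.0112H* = 0.225, so H* = 20.1.
From dB/dt = 0: 1.07(1 - B*/1020) = 0.0286·20.1, giving B* = 1020·(1 - 0.537) = 472.
From dH/dt = 0: 0.00998·472 - 0.34 = 0.0239C*, so C* = 4.37/0.0239 = 183.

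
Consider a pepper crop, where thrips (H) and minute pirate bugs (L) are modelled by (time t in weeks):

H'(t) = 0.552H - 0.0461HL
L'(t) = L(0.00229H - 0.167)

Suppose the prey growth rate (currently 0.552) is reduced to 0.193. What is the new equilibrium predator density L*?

L* ≈ 4.19

At the interior fixed point, setting dH/dt = 0 with H > 0 fixes L* = (prey growth rate)/(HL coefficient) — independent of the other coefficients.
With the change, L* = 0.193/0.0461 = 4.19; it falls from 12.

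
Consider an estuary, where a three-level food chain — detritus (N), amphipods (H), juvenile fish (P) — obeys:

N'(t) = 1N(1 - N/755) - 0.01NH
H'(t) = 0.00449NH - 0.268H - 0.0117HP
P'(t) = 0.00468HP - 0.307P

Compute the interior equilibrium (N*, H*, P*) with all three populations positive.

From dP/dt = 0: 0.00468H* = 0.307, so H* = 65.6.
From dN/dt = 0: 1(1 - N*/755) = 0.01·65.6, giving N* = 755·(1 - 0.656) = 260.
From dH/dt = 0: 0.00449·260 - 0.268 = 0.0117P*, so P* = 0.898/0.0117 = 76.8.

N* ≈ 260, H* ≈ 65.6, P* ≈ 76.8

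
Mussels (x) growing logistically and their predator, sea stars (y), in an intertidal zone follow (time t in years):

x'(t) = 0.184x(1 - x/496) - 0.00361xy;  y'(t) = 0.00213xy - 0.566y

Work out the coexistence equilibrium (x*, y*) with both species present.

From dy/dt = 0 with y > 0: 0.00213x* = 0.566, so x* = 266.
Substitute into dx/dt = 0: 0.184(1 - 266/496) = 0.00361y*.
The bracket is 0.464, giving y* = 0.0854/0.00361 = 23.7.

x* ≈ 266, y* ≈ 23.7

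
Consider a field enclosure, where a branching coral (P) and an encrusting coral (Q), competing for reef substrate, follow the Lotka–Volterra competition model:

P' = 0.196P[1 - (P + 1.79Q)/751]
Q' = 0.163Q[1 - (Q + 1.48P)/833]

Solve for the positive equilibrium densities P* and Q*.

Setting both brackets to zero gives the nullclines P + 1.79Q = 751 and 1.48P + Q = 833.
Substituting Q = 833 - 1.48P into the first: P(1 - 1.79·1.48) = 751 - 1.79·833.
So P* = -740/-1.65 = 449, and then Q* = 833 - 1.48·449 = 169.

P* ≈ 449, Q* ≈ 169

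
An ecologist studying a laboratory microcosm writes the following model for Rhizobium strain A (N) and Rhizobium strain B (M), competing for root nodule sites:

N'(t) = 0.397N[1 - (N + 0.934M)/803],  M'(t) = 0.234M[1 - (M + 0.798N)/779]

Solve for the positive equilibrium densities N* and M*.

Setting both brackets to zero gives the nullclines N + 0.934M = 803 and 0.798N + M = 779.
Substituting M = 779 - 0.798N into the first: N(1 - 0.934·0.798) = 803 - 0.934·779.
So N* = 75.4/0.255 = 296, and then M* = 779 - 0.798·296 = 543.

N* ≈ 296, M* ≈ 543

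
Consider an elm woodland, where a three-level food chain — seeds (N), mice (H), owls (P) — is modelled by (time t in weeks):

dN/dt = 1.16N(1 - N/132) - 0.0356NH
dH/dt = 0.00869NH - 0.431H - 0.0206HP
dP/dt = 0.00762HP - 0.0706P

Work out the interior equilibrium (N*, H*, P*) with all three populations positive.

N* ≈ 94.5, H* ≈ 9.27, P* ≈ 18.9

From dP/dt = 0: 0.00762H* = 0.0706, so H* = 9.27.
From dN/dt = 0: 1.16(1 - N*/132) = 0.0356·9.27, giving N* = 132·(1 - 0.284) = 94.5.
From dH/dt = 0: 0.00869·94.5 - 0.431 = 0.0206P*, so P* = 0.39/0.0206 = 18.9.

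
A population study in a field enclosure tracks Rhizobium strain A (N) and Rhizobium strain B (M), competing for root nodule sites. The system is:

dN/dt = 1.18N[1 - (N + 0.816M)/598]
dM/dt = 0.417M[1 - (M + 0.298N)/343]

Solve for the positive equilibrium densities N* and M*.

N* ≈ 420, M* ≈ 218

Setting both brackets to zero gives the nullclines N + 0.816M = 598 and 0.298N + M = 343.
Substituting M = 343 - 0.298N into the first: N(1 - 0.816·0.298) = 598 - 0.816·343.
So N* = 318/0.757 = 420, and then M* = 343 - 0.298·420 = 218.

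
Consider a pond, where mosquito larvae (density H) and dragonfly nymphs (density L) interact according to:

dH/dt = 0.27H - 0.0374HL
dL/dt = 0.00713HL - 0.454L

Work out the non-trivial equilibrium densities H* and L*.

Set dL/dt = 0 with L > 0: 0.00713H - 0.454 = 0, so H* = 0.454/0.00713 = 63.7.
Set dH/dt = 0 with H > 0: 0.27 - 0.0374L = 0, so L* = 0.27/0.0374 = 7.22.

H* ≈ 63.7, L* ≈ 7.22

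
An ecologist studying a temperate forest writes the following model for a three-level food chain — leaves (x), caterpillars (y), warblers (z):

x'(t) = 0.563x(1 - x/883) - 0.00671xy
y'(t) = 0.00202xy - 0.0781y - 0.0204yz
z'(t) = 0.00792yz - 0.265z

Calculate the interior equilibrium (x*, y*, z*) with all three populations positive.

From dz/dt = 0: 0.00792y* = 0.265, so y* = 33.5.
From dx/dt = 0: 0.563(1 - x*/883) = 0.00671·33.5, giving x* = 883·(1 - 0.399) = 531.
From dy/dt = 0: 0.00202·531 - 0.0781 = 0.0204z*, so z* = 0.994/0.0204 = 48.7.

x* ≈ 531, y* ≈ 33.5, z* ≈ 48.7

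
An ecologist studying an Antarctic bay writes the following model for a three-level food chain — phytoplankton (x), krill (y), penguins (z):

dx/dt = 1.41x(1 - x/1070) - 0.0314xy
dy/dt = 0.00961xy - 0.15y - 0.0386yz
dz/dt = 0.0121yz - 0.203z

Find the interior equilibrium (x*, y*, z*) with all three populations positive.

x* ≈ 670, y* ≈ 16.8, z* ≈ 163

From dz/dt = 0: 0.0121y* = 0.203, so y* = 16.8.
From dx/dt = 0: 1.41(1 - x*/1070) = 0.0314·16.8, giving x* = 1070·(1 - 0.374) = 670.
From dy/dt = 0: 0.00961·670 - 0.15 = 0.0386z*, so z* = 6.29/0.0386 = 163.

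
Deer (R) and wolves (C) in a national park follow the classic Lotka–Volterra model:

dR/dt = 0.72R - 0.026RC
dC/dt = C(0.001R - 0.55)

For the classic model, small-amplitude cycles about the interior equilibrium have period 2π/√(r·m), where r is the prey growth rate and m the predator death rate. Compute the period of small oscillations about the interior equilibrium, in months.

Here r = 0.72 and m = 0.55, so r·m = 0.396.
ω = √0.396 = 0.629 per month, hence T = 2π/ω ≈ 9.98 months.

T ≈ 9.98 months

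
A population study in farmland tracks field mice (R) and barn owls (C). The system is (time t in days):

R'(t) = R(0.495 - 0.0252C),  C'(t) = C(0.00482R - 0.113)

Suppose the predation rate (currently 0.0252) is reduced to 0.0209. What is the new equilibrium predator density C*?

C* ≈ 23.7

At the interior fixed point, setting dR/dt = 0 with R > 0 fixes C* = (prey growth rate)/(RC coefficient) — independent of the other coefficients.
With the change, C* = 0.495/0.0209 = 23.7; it rises from 19.6.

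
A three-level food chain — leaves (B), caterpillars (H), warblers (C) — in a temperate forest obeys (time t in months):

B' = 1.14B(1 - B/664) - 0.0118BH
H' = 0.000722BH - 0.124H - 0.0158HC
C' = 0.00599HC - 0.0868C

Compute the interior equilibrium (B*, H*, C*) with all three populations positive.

From dC/dt = 0: 0.00599H* = 0.0868, so H* = 14.5.
From dB/dt = 0: 1.14(1 - B*/664) = 0.0118·14.5, giving B* = 664·(1 - 0.15) = 564.
From dH/dt = 0: 0.000722·564 - 0.124 = 0.0158C*, so C* = 0.284/0.0158 = 17.9.

B* ≈ 564, H* ≈ 14.5, C* ≈ 17.9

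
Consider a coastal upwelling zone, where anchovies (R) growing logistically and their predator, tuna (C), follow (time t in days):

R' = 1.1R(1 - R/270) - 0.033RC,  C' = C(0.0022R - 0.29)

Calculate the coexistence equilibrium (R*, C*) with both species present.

From dC/dt = 0 with C > 0: 0.0022R* = 0.29, so R* = 132.
Substitute into dR/dt = 0: 1.1(1 - 132/270) = 0.033C*.
The bracket is 0.512, giving C* = 0.563/0.033 = 17.1.

R* ≈ 132, C* ≈ 17.1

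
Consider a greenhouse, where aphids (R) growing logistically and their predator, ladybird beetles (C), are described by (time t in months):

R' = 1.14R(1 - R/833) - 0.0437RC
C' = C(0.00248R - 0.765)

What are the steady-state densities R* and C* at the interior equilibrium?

From dC/dt = 0 with C > 0: 0.00248R* = 0.765, so R* = 308.
Substitute into dR/dt = 0: 1.14(1 - 308/833) = 0.0437C*.
The bracket is 0.63, giving C* = 0.718/0.0437 = 16.4.

R* ≈ 308, C* ≈ 16.4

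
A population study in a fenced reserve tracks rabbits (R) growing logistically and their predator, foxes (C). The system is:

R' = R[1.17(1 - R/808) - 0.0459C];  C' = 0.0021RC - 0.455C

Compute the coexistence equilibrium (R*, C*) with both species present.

From dC/dt = 0 with C > 0: 0.0021R* = 0.455, so R* = 217.
Substitute into dR/dt = 0: 1.17(1 - 217/808) = 0.0459C*.
The bracket is 0.732, giving C* = 0.856/0.0459 = 18.7.

R* ≈ 217, C* ≈ 18.7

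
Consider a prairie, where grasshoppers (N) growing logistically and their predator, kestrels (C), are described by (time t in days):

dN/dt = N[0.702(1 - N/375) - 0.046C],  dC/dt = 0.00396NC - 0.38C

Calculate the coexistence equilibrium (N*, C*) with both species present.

N* ≈ 96, C* ≈ 11.4

From dC/dt = 0 with C > 0: 0.00396N* = 0.38, so N* = 96.
Substitute into dN/dt = 0: 0.702(1 - 96/375) = 0.046C*.
The bracket is 0.744, giving C* = 0.522/0.046 = 11.4.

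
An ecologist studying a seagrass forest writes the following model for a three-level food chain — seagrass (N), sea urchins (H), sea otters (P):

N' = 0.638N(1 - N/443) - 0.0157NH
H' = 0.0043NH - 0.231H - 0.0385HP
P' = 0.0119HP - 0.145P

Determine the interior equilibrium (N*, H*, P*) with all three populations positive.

N* ≈ 310, H* ≈ 12.2, P* ≈ 28.6

From dP/dt = 0: 0.0119H* = 0.145, so H* = 12.2.
From dN/dt = 0: 0.638(1 - N*/443) = 0.0157·12.2, giving N* = 443·(1 - 0.3) = 310.
From dH/dt = 0: 0.0043·310 - 0.231 = 0.0385P*, so P* = 1.1/0.0385 = 28.6.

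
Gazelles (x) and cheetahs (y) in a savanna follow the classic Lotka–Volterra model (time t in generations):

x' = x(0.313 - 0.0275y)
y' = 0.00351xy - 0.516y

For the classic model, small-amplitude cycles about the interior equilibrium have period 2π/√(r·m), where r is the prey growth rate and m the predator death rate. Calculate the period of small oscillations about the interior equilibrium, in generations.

Here r = 0.313 and m = 0.516, so r·m = 0.162.
ω = √0.162 = 0.402 per generation, hence T = 2π/ω ≈ 15.6 generations.

T ≈ 15.6 generations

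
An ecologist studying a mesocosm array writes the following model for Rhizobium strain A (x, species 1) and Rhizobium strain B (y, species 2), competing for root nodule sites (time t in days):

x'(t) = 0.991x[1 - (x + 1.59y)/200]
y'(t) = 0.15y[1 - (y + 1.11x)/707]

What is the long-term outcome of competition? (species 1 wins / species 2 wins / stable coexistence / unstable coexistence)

species 2 excludes species 1

Compare the nullcline intercepts: K1/α12 = 200/1.59 = 126 < K2 = 707; K2/α21 = 707/1.11 = 637 > K1 = 200.
Since the inequalities point opposite ways, species 2 can invade but species 1 cannot.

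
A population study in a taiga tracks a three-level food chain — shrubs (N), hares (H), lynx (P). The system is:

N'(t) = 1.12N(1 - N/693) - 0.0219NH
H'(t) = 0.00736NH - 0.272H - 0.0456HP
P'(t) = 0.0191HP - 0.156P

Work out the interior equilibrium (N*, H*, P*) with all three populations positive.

N* ≈ 582, H* ≈ 8.17, P* ≈ 88

From dP/dt = 0: 0.0191H* = 0.156, so H* = 8.17.
From dN/dt = 0: 1.12(1 - N*/693) = 0.0219·8.17, giving N* = 693·(1 - 0.16) = 582.
From dH/dt = 0: 0.00736·582 - 0.272 = 0.0456P*, so P* = 4.01/0.0456 = 88.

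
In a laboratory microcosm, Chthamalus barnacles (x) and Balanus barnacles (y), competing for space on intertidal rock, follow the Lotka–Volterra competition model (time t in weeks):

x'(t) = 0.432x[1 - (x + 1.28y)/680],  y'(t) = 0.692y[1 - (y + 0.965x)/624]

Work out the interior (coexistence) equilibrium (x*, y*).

x* ≈ 505, y* ≈ 137

Setting both brackets to zero gives the nullclines x + 1.28y = 680 and 0.965x + y = 624.
Substituting y = 624 - 0.965x into the first: x(1 - 1.28·0.965) = 680 - 1.28·624.
So x* = -119/-0.235 = 505, and then y* = 624 - 0.965·505 = 137.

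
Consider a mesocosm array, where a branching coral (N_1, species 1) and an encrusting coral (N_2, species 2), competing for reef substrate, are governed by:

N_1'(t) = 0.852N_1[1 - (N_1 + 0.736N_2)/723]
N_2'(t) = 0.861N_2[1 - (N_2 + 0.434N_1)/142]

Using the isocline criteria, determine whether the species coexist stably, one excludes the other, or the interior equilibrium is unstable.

Compare the nullcline intercepts: K1/α12 = 723/0.736 = 982 > K2 = 142; K2/α21 = 142/0.434 = 327 < K1 = 723.
Since the inequalities point opposite ways, species 1 can invade but species 2 cannot.

species 1 excludes species 2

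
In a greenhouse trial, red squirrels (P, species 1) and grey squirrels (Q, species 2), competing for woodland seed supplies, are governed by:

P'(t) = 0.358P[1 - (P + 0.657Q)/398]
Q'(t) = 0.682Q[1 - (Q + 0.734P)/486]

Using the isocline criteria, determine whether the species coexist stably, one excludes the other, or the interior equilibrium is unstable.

Compare the nullcline intercepts: K1/α12 = 398/0.657 = 606 > K2 = 486; K2/α21 = 486/0.734 = 662 > K1 = 398.
Since both inequalities hold, each species can invade when rare, so the interior equilibrium is stable.

stable coexistence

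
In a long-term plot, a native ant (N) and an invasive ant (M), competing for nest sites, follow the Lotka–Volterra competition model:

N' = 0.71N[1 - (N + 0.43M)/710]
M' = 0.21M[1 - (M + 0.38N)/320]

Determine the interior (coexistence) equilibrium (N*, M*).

Setting both brackets to zero gives the nullclines N + 0.43M = 710 and 0.38N + M = 320.
Substituting M = 320 - 0.38N into the first: N(1 - 0.43·0.38) = 710 - 0.43·320.
So N* = 572/0.837 = 684, and then M* = 320 - 0.38·684 = 60.

N* ≈ 684, M* ≈ 60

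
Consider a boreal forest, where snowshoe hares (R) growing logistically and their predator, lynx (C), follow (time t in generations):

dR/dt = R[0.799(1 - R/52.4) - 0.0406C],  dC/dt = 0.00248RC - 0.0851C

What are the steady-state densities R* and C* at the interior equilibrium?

R* ≈ 34.3, C* ≈ 6.79

From dC/dt = 0 with C > 0: 0.00248R* = 0.0851, so R* = 34.3.
Substitute into dR/dt = 0: 0.799(1 - 34.3/52.4) = 0.0406C*.
The bracket is 0.345, giving C* = 0.276/0.0406 = 6.79.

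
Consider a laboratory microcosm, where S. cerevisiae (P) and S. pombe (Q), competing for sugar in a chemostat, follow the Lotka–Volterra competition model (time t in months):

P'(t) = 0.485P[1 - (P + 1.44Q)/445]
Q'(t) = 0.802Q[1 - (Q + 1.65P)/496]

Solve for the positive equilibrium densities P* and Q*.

Setting both brackets to zero gives the nullclines P + 1.44Q = 445 and 1.65P + Q = 496.
Substituting Q = 496 - 1.65P into the first: P(1 - 1.44·1.65) = 445 - 1.44·496.
So P* = -269/-1.38 = 196, and then Q* = 496 - 1.65·196 = 173.

P* ≈ 196, Q* ≈ 173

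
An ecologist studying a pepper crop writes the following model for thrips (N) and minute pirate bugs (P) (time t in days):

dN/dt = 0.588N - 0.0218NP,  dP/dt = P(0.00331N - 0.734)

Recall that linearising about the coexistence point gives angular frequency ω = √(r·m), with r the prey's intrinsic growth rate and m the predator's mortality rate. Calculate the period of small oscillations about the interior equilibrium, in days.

Here r = 0.588 and m = 0.734, so r·m = 0.432.
ω = √0.432 = 0.657 per day, hence T = 2π/ω ≈ 9.56 days.

T ≈ 9.56 days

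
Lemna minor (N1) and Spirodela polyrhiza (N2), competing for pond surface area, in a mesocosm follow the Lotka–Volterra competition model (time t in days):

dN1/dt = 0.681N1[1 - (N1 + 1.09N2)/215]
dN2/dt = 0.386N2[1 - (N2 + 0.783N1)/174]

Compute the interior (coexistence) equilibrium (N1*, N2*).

N1* ≈ 173, N2* ≈ 38.6

Setting both brackets to zero gives the nullclines N1 + 1.09N2 = 215 and 0.783N1 + N2 = 174.
Substituting N2 = 174 - 0.783N1 into the first: N1(1 - 1.09·0.783) = 215 - 1.09·174.
So N1* = 25.3/0.147 = 173, and then N2* = 174 - 0.783·173 = 38.6.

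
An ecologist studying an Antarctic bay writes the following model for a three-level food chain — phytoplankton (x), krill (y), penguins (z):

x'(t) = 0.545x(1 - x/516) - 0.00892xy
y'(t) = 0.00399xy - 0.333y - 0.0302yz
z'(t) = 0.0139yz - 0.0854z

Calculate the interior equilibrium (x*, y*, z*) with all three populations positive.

x* ≈ 464, y* ≈ 6.14, z* ≈ 50.3

From dz/dt = 0: 0.0139y* = 0.0854, so y* = 6.14.
From dx/dt = 0: 0.545(1 - x*/516) = 0.00892·6.14, giving x* = 516·(1 - 0.101) = 464.
From dy/dt = 0: 0.00399·464 - 0.333 = 0.0302z*, so z* = 1.52/0.0302 = 50.3.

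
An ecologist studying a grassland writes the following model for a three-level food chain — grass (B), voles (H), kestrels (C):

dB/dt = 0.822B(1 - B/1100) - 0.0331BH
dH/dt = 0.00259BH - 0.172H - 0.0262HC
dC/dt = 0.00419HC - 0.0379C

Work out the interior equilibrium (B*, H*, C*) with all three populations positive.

B* ≈ 699, H* ≈ 9.05, C* ≈ 62.6

From dC/dt = 0: 0.00419H* = 0.0379, so H* = 9.05.
From dB/dt = 0: 0.822(1 - B*/1100) = 0.0331·9.05, giving B* = 1100·(1 - 0.364) = 699.
From dH/dt = 0: 0.00259·699 - 0.172 = 0.0262C*, so C* = 1.64/0.0262 = 62.6.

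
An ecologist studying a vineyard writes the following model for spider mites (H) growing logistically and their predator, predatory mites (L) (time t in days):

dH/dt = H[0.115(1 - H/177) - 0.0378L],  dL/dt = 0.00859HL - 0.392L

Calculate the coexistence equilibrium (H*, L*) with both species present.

From dL/dt = 0 with L > 0: 0.00859H* = 0.392, so H* = 45.6.
Substitute into dH/dt = 0: 0.115(1 - 45.6/177) = 0.0378L*.
The bracket is 0.742, giving L* = 0.0854/0.0378 = 2.26.

H* ≈ 45.6, L* ≈ 2.26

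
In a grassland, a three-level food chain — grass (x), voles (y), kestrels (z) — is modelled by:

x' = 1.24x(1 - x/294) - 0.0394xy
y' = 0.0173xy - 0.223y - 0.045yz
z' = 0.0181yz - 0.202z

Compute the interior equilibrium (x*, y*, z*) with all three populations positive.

x* ≈ 190, y* ≈ 11.2, z* ≈ 68

From dz/dt = 0: 0.0181y* = 0.202, so y* = 11.2.
From dx/dt = 0: 1.24(1 - x*/294) = 0.0394·11.2, giving x* = 294·(1 - 0.355) = 190.
From dy/dt = 0: 0.0173·190 - 0.223 = 0.045z*, so z* = 3.06/0.045 = 68.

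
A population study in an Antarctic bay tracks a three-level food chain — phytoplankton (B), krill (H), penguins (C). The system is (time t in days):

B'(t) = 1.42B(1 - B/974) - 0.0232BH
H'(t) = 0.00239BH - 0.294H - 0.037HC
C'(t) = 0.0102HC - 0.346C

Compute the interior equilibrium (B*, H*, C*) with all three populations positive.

B* ≈ 434, H* ≈ 33.9, C* ≈ 20.1

From dC/dt = 0: 0.0102H* = 0.346, so H* = 33.9.
From dB/dt = 0: 1.42(1 - B*/974) = 0.0232·33.9, giving B* = 974·(1 - 0.554) = 434.
From dH/dt = 0: 0.00239·434 - 0.294 = 0.037C*, so C* = 0.744/0.037 = 20.1.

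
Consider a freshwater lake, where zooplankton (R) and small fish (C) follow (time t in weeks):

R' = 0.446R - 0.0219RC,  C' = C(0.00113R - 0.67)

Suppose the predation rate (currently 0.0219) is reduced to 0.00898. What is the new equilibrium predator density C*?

C* ≈ 49.7

At the interior fixed point, setting dR/dt = 0 with R > 0 fixes C* = (prey growth rate)/(RC coefficient) — independent of the other coefficients.
With the change, C* = 0.446/0.00898 = 49.7; it rises from 20.4.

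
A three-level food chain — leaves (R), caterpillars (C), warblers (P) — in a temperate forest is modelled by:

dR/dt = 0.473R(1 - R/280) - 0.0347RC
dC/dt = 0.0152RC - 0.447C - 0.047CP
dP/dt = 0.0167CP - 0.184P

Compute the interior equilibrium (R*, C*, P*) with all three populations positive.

R* ≈ 53.7, C* ≈ 11, P* ≈ 7.85

From dP/dt = 0: 0.0167C* = 0.184, so C* = 11.
From dR/dt = 0: 0.473(1 - R*/280) = 0.0347·11, giving R* = 280·(1 - 0.808) = 53.7.
From dC/dt = 0: 0.0152·53.7 - 0.447 = 0.047P*, so P* = 0.369/0.047 = 7.85.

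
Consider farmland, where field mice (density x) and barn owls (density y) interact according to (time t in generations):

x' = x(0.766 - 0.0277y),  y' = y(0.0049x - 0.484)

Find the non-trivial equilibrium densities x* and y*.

x* ≈ 98.8, y* ≈ 27.7

Set dy/dt = 0 with y > 0: 0.0049x - 0.484 = 0, so x* = 0.484/0.0049 = 98.8.
Set dx/dt = 0 with x > 0: 0.766 - 0.0277y = 0, so y* = 0.766/0.0277 = 27.7.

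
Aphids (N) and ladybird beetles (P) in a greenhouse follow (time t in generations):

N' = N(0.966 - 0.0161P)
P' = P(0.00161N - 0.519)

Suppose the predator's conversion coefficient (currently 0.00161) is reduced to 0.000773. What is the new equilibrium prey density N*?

At the interior fixed point, setting dP/dt = 0 with P > 0 fixes N* = (predator death rate)/(NP coefficient) — independent of the other coefficients.
With the change, N* = 0.519/0.000773 = 671; it rises from 322.

N* ≈ 671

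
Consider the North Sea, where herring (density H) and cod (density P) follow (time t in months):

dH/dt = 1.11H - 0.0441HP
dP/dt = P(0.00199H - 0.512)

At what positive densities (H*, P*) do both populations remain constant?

H* ≈ 257, P* ≈ 25.2

Set dP/dt = 0 with P > 0: 0.00199H - 0.512 = 0, so H* = 0.512/0.00199 = 257.
Set dH/dt = 0 with H > 0: 1.11 - 0.0441P = 0, so P* = 1.11/0.0441 = 25.2.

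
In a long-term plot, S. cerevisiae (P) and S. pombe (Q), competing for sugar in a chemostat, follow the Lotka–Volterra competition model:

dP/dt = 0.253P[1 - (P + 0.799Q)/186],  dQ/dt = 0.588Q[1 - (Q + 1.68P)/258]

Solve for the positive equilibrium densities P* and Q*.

P* ≈ 58.8, Q* ≈ 159

Setting both brackets to zero gives the nullclines P + 0.799Q = 186 and 1.68P + Q = 258.
Substituting Q = 258 - 1.68P into the first: P(1 - 0.799·1.68) = 186 - 0.799·258.
So P* = -20.1/-0.342 = 58.8, and then Q* = 258 - 1.68·58.8 = 159.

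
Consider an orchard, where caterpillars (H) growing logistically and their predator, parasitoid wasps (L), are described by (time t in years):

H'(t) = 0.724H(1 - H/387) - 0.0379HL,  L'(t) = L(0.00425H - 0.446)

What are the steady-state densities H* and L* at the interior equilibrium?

H* ≈ 105, L* ≈ 13.9

From dL/dt = 0 with L > 0: 0.00425H* = 0.446, so H* = 105.
Substitute into dH/dt = 0: 0.724(1 - 105/387) = 0.0379L*.
The bracket is 0.729, giving L* = 0.528/0.0379 = 13.9.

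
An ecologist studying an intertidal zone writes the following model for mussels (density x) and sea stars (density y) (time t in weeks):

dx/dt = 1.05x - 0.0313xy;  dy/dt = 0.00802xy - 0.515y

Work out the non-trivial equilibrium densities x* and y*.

Set dy/dt = 0 with y > 0: 0.00802x - 0.515 = 0, so x* = 0.515/0.00802 = 64.2.
Set dx/dt = 0 with x > 0: 1.05 - 0.0313y = 0, so y* = 1.05/0.0313 = 33.5.

x* ≈ 64.2, y* ≈ 33.5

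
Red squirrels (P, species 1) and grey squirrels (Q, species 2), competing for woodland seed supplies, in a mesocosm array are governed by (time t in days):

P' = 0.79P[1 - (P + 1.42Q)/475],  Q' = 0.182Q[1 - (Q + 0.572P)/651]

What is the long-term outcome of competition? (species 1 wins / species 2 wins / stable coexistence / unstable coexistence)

species 2 excludes species 1

Compare the nullcline intercepts: K1/α12 = 475/1.42 = 335 < K2 = 651; K2/α21 = 651/0.572 = 1140 > K1 = 475.
Since the inequalities point opposite ways, species 2 can invade but species 1 cannot.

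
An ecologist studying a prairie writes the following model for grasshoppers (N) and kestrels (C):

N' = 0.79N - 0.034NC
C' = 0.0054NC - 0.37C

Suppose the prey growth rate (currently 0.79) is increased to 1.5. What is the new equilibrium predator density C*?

C* ≈ 44.1

At the interior fixed point, setting dN/dt = 0 with N > 0 fixes C* = (prey growth rate)/(NC coefficient) — independent of the other coefficients.
With the change, C* = 1.5/0.034 = 44.1; it rises from 23.2.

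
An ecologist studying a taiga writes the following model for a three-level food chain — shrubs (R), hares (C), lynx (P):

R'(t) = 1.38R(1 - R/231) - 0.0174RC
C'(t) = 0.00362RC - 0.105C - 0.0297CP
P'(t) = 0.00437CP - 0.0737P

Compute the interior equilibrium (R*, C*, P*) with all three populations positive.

From dP/dt = 0: 0.00437C* = 0.0737, so C* = 16.9.
From dR/dt = 0: 1.38(1 - R*/231) = 0.0174·16.9, giving R* = 231·(1 - 0.213) = 182.
From dC/dt = 0: 0.00362·182 - 0.105 = 0.0297P*, so P* = 0.553/0.0297 = 18.6.

R* ≈ 182, C* ≈ 16.9, P* ≈ 18.6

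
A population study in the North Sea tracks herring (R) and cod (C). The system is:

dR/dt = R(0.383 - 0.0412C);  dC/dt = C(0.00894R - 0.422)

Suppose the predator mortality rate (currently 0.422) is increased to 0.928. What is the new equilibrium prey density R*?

R* ≈ 104

At the interior fixed point, setting dC/dt = 0 with C > 0 fixes R* = (predator death rate)/(RC coefficient) — independent of the other coefficients.
With the change, R* = 0.928/0.00894 = 104; it rises from 47.2.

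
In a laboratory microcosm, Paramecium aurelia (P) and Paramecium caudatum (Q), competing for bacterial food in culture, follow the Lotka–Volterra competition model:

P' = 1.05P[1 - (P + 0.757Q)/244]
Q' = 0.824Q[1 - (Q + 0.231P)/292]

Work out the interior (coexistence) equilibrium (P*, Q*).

Setting both brackets to zero gives the nullclines P + 0.757Q = 244 and 0.231P + Q = 292.
Substituting Q = 292 - 0.231P into the first: P(1 - 0.757·0.231) = 244 - 0.757·292.
So P* = 23/0.825 = 27.8, and then Q* = 292 - 0.231·27.8 = 286.

P* ≈ 27.8, Q* ≈ 286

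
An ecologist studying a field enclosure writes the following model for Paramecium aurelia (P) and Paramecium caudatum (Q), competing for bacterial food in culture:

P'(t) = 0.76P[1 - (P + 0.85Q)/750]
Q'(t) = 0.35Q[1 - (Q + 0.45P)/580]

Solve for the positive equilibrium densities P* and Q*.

Setting both brackets to zero gives the nullclines P + 0.85Q = 750 and 0.45P + Q = 580.
Substituting Q = 580 - 0.45P into the first: P(1 - 0.85·0.45) = 750 - 0.85·580.
So P* = 257/0.617 = 416, and then Q* = 580 - 0.45·416 = 393.

P* ≈ 416, Q* ≈ 393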